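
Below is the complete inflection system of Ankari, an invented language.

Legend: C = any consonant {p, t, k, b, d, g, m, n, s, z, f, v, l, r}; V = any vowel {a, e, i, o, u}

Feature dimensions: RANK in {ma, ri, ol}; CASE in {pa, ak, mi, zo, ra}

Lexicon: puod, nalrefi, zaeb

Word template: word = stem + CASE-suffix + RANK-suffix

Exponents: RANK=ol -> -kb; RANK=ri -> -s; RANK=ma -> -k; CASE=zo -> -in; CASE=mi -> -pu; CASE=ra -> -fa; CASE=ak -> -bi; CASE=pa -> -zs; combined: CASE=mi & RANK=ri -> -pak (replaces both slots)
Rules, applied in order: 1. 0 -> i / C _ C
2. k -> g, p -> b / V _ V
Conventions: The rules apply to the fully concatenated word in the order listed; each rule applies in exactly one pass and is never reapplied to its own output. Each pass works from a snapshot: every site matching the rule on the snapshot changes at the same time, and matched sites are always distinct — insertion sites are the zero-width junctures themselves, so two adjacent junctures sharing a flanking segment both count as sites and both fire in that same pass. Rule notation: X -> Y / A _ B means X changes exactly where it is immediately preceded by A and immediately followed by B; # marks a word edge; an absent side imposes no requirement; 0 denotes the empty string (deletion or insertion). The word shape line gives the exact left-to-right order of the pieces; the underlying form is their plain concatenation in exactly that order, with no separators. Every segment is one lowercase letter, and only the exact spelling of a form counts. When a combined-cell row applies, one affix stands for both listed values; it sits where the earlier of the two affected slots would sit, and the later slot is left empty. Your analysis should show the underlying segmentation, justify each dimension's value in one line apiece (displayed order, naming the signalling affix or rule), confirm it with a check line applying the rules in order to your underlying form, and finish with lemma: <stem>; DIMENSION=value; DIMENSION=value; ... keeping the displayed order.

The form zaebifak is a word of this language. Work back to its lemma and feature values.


underlying: zaeb-fa-k
RANK=ma - signalled by the affix -k
CASE=ra - signalled by the affix -fa
check: zaebfak -> zaebifak -> zaebifak
lemma: zaeb; RANK=ma; CASE=ra


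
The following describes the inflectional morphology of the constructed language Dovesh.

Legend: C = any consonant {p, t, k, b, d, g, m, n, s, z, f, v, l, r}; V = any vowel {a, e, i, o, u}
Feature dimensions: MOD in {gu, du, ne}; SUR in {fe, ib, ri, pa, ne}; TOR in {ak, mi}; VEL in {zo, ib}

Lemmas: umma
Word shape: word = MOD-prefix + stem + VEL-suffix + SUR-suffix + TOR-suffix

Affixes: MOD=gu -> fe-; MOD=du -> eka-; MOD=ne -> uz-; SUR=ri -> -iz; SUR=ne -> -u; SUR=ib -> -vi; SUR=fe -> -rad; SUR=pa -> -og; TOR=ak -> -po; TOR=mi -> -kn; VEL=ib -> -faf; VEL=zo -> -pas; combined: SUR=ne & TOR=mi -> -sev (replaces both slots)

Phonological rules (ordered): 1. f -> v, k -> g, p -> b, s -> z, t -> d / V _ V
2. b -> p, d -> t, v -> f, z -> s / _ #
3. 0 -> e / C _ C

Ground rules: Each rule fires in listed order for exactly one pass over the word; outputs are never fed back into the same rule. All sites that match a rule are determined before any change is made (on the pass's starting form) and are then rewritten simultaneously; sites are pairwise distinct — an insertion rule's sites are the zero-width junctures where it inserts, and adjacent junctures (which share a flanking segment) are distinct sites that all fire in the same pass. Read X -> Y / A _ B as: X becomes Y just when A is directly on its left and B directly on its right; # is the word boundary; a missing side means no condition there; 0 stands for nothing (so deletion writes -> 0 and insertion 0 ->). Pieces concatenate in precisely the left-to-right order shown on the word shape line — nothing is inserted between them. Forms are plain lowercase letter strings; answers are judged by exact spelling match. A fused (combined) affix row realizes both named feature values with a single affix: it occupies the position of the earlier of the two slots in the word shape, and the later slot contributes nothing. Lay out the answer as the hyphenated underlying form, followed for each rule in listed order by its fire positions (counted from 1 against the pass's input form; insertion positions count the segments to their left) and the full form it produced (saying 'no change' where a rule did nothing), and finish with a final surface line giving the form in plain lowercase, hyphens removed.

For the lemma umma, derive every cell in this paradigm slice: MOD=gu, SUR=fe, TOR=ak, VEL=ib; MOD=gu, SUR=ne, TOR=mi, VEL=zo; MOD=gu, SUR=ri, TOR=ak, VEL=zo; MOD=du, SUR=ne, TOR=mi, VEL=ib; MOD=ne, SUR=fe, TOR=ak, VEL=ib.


cell MOD=gu, SUR=fe, TOR=ak, VEL=ib:
underlying: fe-umma-faf-rad-po
1. f -> v, k -> g, p -> b, s -> z, t -> d / V _ V: fires at position(s) 7: feummavafradpo
2. b -> p, d -> t, v -> f, z -> s / _ #: no change
3. 0 -> e / C _ C: inserts after position(s) 4, 9, 12: feumemavaferadepo
surface: feumemavaferadepo

cell MOD=gu, SUR=ne, TOR=mi, VEL=zo:
underlying: fe-umma-pas-sev
1. f -> v, k -> g, p -> b, s -> z, t -> d / V _ V: fires at position(s) 7: feummabassev
2. b -> p, d -> t, v -> f, z -> s / _ #: fires at position(s) 12: feummabassef
3. 0 -> e / C _ C: inserts after position(s) 4, 9: feumemabasesef
surface: feumemabasesef

cell MOD=gu, SUR=ri, TOR=ak, VEL=zo:
underlying: fe-umma-pas-iz-po
1. f -> v, k -> g, p -> b, s -> z, t -> d / V _ V: fires at position(s) 7, 9: feummabazizpo
2. b -> p, d -> t, v -> f, z -> s / _ #: no change
3. 0 -> e / C _ C: inserts after position(s) 4, 11: feumemabazizepo
surface: feumemabazizepo

cell MOD=du, SUR=ne, TOR=mi, VEL=ib:
underlying: eka-umma-faf-sev
1. f -> v, k -> g, p -> b, s -> z, t -> d / V _ V: fires at position(s) 2, 8: egaummavafsev
2. b -> p, d -> t, v -> f, z -> s / _ #: fires at position(s) 13: egaummavafsef
3. 0 -> e / C _ C: inserts after position(s) 5, 10: egaumemavafesef
surface: egaumemavafesef

cell MOD=ne, SUR=fe, TOR=ak, VEL=ib:
underlying: uz-umma-faf-rad-po
1. f -> v, k -> g, p -> b, s -> z, t -> d / V _ V: fires at position(s) 7: uzummavafradpo
2. b -> p, d -> t, v -> f, z -> s / _ #: no change
3. 0 -> e / C _ C: inserts after position(s) 4, 9, 12: uzumemavaferadepo
surface: uzumemavaferadepo


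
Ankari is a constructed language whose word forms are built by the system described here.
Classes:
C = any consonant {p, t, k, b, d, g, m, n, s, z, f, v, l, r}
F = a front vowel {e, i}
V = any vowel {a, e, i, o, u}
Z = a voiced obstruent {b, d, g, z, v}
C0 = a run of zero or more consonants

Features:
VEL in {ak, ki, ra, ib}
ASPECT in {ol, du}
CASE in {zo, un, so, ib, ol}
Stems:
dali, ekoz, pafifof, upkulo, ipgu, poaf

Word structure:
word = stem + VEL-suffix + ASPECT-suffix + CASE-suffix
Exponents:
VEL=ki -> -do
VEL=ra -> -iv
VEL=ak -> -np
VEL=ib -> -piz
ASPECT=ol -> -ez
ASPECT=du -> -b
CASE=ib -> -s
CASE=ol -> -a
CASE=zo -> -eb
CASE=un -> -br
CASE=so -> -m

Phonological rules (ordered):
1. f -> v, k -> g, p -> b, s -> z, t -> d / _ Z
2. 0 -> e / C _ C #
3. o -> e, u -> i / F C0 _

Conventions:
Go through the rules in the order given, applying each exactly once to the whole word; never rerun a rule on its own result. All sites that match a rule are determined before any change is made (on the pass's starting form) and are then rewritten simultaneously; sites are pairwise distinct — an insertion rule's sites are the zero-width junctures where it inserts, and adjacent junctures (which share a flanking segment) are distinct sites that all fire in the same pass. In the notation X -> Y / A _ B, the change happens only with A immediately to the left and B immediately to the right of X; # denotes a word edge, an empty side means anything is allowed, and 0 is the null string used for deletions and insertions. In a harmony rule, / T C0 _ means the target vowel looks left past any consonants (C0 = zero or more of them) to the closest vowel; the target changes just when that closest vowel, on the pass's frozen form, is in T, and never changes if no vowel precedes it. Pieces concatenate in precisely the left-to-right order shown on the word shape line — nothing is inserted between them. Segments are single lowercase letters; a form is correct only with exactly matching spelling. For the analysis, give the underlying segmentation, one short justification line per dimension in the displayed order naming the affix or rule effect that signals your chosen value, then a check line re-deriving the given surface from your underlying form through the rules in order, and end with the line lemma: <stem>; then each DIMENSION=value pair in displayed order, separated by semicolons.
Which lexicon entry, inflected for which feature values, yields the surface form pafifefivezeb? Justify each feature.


underlying: pafifof-iv-ez-eb
VEL=ra - signalled by the affix -iv
ASPECT=ol - signalled by the affix -ez
CASE=zo - signalled by the affix -eb
check: pafifofivezeb -> pafifofivezeb -> pafifofivezeb -> pafifefivezeb
lemma: pafifof; VEL=ra; ASPECT=ol; CASE=zo


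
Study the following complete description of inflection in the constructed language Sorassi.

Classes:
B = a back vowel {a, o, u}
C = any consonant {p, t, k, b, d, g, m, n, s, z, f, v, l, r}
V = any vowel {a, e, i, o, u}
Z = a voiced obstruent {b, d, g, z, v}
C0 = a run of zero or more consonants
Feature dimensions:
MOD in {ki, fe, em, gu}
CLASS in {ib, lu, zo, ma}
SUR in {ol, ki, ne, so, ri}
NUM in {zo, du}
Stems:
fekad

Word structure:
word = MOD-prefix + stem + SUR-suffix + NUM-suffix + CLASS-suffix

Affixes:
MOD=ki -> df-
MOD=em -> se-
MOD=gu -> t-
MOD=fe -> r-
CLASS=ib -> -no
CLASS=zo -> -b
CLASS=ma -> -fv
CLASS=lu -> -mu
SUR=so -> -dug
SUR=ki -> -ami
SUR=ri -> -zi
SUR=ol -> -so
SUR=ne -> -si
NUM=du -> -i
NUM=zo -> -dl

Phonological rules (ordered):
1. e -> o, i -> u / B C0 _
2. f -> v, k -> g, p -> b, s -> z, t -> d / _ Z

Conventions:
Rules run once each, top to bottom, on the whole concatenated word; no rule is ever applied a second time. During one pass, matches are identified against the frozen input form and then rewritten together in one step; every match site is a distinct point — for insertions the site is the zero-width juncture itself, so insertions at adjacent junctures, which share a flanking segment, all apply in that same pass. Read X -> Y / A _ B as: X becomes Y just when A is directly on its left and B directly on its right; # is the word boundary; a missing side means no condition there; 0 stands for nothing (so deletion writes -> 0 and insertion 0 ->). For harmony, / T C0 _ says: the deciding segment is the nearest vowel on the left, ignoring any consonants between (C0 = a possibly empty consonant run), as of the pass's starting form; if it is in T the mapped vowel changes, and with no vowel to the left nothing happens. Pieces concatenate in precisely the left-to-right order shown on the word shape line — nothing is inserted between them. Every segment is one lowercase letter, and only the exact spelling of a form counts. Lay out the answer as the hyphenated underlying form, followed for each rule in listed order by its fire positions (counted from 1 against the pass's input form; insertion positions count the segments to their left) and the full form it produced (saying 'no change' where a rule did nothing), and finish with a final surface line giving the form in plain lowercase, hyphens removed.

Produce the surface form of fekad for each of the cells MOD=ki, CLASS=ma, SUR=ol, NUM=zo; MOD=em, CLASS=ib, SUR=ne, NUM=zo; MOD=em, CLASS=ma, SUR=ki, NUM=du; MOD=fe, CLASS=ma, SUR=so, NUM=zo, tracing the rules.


cell MOD=ki, CLASS=ma, SUR=ol, NUM=zo:
underlying: df-fekad-so-dl-fv
1. e -> o, i -> u / B C0 _: no change
2. f -> v, k -> g, p -> b, s -> z, t -> d / _ Z: fires at position(s) 12: dffekadsodlvv
surface: dffekadsodlvv

cell MOD=em, CLASS=ib, SUR=ne, NUM=zo:
underlying: se-fekad-si-dl-no
1. e -> o, i -> u / B C0 _: fires at position(s) 9: sefekadsudlno
2. f -> v, k -> g, p -> b, s -> z, t -> d / _ Z: no change
surface: sefekadsudlno

cell MOD=em, CLASS=ma, SUR=ki, NUM=du:
underlying: se-fekad-ami-i-fv
1. e -> o, i -> u / B C0 _: fires at position(s) 10: sefekadamuifv
2. f -> v, k -> g, p -> b, s -> z, t -> d / _ Z: fires at position(s) 12: sefekadamuivv
surface: sefekadamuivv

cell MOD=fe, CLASS=ma, SUR=so, NUM=zo:
underlying: r-fekad-dug-dl-fv
1. e -> o, i -> u / B C0 _: no change
2. f -> v, k -> g, p -> b, s -> z, t -> d / _ Z: fires at position(s) 12: rfekaddugdlvv
surface: rfekaddugdlvv


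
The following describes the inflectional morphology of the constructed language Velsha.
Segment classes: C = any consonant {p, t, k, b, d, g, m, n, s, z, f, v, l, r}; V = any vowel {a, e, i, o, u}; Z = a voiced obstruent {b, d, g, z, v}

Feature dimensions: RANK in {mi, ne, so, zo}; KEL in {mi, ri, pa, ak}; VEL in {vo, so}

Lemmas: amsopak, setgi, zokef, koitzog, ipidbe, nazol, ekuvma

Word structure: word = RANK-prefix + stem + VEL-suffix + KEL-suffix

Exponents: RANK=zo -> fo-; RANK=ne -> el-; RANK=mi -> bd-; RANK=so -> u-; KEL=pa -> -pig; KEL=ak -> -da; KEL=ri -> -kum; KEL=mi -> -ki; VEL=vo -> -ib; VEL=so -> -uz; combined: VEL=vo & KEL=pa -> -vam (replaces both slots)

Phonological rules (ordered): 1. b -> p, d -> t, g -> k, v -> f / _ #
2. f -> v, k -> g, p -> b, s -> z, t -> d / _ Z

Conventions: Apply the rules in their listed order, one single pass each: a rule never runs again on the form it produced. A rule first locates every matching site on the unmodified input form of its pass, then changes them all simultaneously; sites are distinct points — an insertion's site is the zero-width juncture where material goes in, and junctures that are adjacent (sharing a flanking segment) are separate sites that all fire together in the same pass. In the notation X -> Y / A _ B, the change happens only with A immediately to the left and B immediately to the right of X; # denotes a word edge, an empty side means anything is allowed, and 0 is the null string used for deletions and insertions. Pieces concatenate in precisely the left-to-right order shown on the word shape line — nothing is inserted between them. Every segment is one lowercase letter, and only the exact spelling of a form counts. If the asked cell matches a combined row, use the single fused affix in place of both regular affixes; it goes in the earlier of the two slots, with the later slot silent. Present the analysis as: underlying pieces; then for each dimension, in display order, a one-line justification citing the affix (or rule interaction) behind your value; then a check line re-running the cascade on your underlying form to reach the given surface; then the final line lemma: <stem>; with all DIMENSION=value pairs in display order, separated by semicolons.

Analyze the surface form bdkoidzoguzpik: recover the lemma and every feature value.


underlying: bd-koitzog-uz-pig
RANK=mi - signalled by the affix bd-
KEL=pa - signalled by the affix -pig
VEL=so - signalled by the affix -uz
check: bdkoitzoguzpig -> bdkoitzoguzpik -> bdkoidzoguzpik
lemma: koitzog; RANK=mi; KEL=pa; VEL=so


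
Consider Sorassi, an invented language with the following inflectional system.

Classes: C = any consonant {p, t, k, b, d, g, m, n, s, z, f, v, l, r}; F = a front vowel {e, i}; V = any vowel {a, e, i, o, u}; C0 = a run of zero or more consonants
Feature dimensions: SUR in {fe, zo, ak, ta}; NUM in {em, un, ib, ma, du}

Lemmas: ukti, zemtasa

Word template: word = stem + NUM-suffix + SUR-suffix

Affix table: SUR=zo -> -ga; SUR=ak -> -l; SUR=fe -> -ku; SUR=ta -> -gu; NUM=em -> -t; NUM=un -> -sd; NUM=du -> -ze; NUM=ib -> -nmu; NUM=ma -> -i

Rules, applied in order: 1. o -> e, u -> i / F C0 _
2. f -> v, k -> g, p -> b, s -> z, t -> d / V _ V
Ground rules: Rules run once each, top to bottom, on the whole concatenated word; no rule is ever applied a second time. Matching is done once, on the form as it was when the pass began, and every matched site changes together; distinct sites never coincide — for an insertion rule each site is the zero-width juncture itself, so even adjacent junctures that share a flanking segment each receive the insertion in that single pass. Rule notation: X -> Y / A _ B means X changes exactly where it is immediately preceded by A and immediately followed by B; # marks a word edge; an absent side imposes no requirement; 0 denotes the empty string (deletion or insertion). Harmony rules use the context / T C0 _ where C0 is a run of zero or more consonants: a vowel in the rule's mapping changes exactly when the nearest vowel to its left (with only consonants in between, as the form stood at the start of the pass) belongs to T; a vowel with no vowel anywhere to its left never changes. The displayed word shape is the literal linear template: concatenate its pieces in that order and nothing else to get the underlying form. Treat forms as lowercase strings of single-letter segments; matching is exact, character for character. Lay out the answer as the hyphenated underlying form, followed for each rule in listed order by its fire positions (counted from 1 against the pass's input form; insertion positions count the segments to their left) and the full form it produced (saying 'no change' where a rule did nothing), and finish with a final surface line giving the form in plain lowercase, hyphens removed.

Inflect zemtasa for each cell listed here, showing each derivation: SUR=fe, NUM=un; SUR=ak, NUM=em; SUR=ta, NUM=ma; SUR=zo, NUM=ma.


cell SUR=fe, NUM=un:
underlying: zemtasa-sd-ku
1. o -> e, u -> i / F C0 _: no change
2. f -> v, k -> g, p -> b, s -> z, t -> d / V _ V: fires at position(s) 6: zemtazasdku
surface: zemtazasdku

cell SUR=ak, NUM=em:
underlying: zemtasa-t-l
1. o -> e, u -> i / F C0 _: no change
2. f -> v, k -> g, p -> b, s -> z, t -> d / V _ V: fires at position(s) 6: zemtazatl
surface: zemtazatl

cell SUR=ta, NUM=ma:
underlying: zemtasa-i-gu
1. o -> e, u -> i / F C0 _: fires at position(s) 10: zemtasaigi
2. f -> v, k -> g, p -> b, s -> z, t -> d / V _ V: fires at position(s) 6: zemtazaigi
surface: zemtazaigi

cell SUR=zo, NUM=ma:
underlying: zemtasa-i-ga
1. o -> e, u -> i / F C0 _: no change
2. f -> v, k -> g, p -> b, s -> z, t -> d / V _ V: fires at position(s) 6: zemtazaiga
surface: zemtazaiga


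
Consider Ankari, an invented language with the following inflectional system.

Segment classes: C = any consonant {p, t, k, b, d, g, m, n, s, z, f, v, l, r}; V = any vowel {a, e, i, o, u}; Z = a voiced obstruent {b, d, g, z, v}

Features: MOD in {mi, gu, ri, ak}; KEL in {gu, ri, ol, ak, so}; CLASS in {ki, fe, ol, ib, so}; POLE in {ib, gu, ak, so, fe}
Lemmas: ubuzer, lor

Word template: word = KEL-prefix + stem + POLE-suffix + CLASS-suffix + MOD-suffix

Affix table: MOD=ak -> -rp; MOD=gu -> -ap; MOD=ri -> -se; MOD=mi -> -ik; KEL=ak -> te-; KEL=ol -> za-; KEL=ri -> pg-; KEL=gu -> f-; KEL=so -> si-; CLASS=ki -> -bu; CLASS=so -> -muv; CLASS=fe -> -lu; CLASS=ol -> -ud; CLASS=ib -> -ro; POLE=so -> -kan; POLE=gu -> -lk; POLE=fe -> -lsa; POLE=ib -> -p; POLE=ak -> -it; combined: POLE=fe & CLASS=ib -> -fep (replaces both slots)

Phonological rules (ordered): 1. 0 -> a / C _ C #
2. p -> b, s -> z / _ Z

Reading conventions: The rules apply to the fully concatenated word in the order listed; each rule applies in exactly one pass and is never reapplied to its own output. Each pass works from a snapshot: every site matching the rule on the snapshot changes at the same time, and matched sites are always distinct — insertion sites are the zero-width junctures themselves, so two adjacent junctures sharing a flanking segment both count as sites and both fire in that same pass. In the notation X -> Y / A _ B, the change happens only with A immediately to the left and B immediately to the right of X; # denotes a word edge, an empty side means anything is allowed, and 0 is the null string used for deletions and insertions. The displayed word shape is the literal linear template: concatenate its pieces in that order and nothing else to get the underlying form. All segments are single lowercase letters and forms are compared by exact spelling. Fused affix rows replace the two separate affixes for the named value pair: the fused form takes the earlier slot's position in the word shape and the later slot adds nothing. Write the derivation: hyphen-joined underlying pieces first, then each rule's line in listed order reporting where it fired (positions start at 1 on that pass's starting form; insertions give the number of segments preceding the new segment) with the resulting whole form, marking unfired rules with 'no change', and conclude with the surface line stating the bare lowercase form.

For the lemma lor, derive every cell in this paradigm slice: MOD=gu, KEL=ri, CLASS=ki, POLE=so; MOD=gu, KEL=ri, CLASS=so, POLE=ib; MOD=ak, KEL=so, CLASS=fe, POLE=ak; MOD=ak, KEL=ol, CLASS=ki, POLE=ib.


cell MOD=gu, KEL=ri, CLASS=ki, POLE=so:
underlying: pg-lor-kan-bu-ap
1. 0 -> a / C _ C #: no change
2. p -> b, s -> z / _ Z: fires at position(s) 1: bglorkanbuap
surface: bglorkanbuap

cell MOD=gu, KEL=ri, CLASS=so, POLE=ib:
underlying: pg-lor-p-muv-ap
1. 0 -> a / C _ C #: no change
2. p -> b, s -> z / _ Z: fires at position(s) 1: bglorpmuvap
surface: bglorpmuvap

cell MOD=ak, KEL=so, CLASS=fe, POLE=ak:
underlying: si-lor-it-lu-rp
1. 0 -> a / C _ C #: inserts after position(s) 10: siloritlurap
2. p -> b, s -> z / _ Z: no change
surface: siloritlurap

cell MOD=ak, KEL=ol, CLASS=ki, POLE=ib:
underlying: za-lor-p-bu-rp
1. 0 -> a / C _ C #: inserts after position(s) 9: zalorpburap
2. p -> b, s -> z / _ Z: fires at position(s) 6: zalorbburap
surface: zalorbburap


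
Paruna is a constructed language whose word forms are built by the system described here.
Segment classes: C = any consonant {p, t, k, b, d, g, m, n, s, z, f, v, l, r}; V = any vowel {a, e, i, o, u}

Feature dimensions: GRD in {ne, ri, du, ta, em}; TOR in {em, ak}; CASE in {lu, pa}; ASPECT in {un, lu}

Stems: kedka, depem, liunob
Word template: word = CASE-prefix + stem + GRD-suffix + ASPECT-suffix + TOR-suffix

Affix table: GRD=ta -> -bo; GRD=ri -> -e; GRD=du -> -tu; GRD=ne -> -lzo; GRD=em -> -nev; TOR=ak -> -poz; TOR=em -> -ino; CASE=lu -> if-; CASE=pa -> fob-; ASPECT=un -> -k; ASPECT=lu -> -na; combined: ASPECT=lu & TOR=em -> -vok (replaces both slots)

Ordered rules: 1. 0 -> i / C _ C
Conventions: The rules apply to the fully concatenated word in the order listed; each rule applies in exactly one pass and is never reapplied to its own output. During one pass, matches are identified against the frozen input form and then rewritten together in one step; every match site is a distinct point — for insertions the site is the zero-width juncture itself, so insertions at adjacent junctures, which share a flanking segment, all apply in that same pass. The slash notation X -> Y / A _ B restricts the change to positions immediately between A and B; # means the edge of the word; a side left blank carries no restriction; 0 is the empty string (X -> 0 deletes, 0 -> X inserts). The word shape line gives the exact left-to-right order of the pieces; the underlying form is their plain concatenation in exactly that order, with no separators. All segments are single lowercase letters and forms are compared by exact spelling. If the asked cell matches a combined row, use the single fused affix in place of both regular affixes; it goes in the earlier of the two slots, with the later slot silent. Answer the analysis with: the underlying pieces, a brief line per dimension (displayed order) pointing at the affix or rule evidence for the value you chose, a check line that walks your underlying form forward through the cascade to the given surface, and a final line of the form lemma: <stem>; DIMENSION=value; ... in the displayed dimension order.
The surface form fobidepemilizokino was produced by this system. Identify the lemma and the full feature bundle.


underlying: fob-depem-lzo-k-ino
GRD=ne - signalled by the affix -lzo
TOR=em - signalled by the affix -ino
CASE=pa - signalled by the affix fob-
ASPECT=un - signalled by the affix -k
check: fobdepemlzokino -> fobidepemilizokino
lemma: depem; GRD=ne; TOR=em; CASE=pa; ASPECT=un


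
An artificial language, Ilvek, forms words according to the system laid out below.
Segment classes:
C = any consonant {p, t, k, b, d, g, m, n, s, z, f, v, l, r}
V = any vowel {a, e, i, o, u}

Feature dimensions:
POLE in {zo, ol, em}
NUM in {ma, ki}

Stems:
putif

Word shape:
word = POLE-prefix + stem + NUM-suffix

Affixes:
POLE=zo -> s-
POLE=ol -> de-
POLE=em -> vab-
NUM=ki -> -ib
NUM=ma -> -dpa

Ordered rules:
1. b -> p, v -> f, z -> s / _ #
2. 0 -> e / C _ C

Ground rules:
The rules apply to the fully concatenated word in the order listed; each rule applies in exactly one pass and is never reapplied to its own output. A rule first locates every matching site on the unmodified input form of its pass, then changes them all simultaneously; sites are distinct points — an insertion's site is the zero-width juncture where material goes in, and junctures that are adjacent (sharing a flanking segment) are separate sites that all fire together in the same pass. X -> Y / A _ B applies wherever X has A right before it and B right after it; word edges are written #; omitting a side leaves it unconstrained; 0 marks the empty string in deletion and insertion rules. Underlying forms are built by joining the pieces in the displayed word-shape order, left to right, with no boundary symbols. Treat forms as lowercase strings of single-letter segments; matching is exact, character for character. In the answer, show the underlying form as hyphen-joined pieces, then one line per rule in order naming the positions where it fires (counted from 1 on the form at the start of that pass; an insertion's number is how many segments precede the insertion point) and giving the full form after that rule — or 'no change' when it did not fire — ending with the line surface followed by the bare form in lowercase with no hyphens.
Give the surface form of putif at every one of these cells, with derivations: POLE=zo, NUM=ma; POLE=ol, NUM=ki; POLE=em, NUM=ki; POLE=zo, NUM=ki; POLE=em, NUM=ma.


cell POLE=zo, NUM=ma:
underlying: s-putif-dpa
1. b -> p, v -> f, z -> s / _ #: no change
2. 0 -> e / C _ C: inserts after position(s) 1, 6, 7: seputifedepa
surface: seputifedepa

cell POLE=ol, NUM=ki:
underlying: de-putif-ib
1. b -> p, v -> f, z -> s / _ #: fires at position(s) 9: deputifip
2. 0 -> e / C _ C: no change
surface: deputifip

cell POLE=em, NUM=ki:
underlying: vab-putif-ib
1. b -> p, v -> f, z -> s / _ #: fires at position(s) 10: vabputifip
2. 0 -> e / C _ C: inserts after position(s) 3: vabeputifip
surface: vabeputifip

cell POLE=zo, NUM=ki:
underlying: s-putif-ib
1. b -> p, v -> f, z -> s / _ #: fires at position(s) 8: sputifip
2. 0 -> e / C _ C: inserts after position(s) 1: seputifip
surface: seputifip

cell POLE=em, NUM=ma:
underlying: vab-putif-dpa
1. b -> p, v -> f, z -> s / _ #: no change
2. 0 -> e / C _ C: inserts after position(s) 3, 8, 9: vabeputifedepa
surface: vabeputifedepa


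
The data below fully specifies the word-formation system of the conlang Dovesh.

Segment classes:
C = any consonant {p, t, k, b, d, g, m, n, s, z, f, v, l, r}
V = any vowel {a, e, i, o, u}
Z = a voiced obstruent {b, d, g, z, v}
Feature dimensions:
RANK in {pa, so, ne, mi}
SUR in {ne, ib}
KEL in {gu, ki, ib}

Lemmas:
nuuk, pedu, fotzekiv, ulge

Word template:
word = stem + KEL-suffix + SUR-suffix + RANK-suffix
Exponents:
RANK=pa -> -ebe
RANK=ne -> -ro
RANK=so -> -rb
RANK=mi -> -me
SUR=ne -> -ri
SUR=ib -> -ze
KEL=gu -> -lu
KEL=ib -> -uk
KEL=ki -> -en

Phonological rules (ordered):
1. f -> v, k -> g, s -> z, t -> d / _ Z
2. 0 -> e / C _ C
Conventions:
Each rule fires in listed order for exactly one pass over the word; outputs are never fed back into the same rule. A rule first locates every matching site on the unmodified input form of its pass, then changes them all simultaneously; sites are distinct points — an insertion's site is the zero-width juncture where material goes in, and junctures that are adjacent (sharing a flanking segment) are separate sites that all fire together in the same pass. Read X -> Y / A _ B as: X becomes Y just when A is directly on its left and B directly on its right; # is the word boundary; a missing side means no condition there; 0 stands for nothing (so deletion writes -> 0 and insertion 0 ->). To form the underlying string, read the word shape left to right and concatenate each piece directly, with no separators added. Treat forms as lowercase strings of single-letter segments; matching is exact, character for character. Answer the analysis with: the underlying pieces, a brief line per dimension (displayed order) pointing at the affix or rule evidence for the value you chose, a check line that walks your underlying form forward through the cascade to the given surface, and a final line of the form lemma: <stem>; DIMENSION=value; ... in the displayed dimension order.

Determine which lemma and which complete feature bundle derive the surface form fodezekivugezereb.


underlying: fotzekiv-uk-ze-rb
RANK=so - signalled by the affix -rb
SUR=ib - signalled by the affix -ze
KEL=ib - signalled by the affix -uk
check: fotzekivukzerb -> fodzekivugzerb -> fodezekivugezereb
lemma: fotzekiv; RANK=so; SUR=ib; KEL=ib


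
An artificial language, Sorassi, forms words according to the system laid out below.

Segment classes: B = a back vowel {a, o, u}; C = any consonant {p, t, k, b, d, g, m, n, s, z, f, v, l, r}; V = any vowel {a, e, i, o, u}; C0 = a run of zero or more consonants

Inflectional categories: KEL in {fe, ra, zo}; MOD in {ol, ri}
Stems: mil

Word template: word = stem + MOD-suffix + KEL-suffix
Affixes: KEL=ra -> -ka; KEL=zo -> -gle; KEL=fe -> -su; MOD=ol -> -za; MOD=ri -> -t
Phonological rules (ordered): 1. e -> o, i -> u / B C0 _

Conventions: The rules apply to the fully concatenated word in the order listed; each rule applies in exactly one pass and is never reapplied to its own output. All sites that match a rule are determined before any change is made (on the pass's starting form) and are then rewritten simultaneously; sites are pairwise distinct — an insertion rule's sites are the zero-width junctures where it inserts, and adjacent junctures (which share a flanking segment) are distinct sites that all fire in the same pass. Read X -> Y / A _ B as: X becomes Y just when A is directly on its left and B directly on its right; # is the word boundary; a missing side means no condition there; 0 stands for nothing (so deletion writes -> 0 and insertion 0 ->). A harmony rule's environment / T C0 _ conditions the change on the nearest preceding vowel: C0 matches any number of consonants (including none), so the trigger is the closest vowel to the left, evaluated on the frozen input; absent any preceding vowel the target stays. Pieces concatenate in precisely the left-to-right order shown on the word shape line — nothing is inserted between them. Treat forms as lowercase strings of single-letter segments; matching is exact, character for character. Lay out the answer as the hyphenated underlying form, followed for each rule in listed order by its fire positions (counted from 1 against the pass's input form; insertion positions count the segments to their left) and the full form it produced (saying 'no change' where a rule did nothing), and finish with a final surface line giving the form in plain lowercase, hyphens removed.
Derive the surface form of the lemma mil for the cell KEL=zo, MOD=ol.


underlying: mil-za-gle
1. e -> o, i -> u / B C0 _: fires at position(s) 8: milzaglo
surface: milzaglo


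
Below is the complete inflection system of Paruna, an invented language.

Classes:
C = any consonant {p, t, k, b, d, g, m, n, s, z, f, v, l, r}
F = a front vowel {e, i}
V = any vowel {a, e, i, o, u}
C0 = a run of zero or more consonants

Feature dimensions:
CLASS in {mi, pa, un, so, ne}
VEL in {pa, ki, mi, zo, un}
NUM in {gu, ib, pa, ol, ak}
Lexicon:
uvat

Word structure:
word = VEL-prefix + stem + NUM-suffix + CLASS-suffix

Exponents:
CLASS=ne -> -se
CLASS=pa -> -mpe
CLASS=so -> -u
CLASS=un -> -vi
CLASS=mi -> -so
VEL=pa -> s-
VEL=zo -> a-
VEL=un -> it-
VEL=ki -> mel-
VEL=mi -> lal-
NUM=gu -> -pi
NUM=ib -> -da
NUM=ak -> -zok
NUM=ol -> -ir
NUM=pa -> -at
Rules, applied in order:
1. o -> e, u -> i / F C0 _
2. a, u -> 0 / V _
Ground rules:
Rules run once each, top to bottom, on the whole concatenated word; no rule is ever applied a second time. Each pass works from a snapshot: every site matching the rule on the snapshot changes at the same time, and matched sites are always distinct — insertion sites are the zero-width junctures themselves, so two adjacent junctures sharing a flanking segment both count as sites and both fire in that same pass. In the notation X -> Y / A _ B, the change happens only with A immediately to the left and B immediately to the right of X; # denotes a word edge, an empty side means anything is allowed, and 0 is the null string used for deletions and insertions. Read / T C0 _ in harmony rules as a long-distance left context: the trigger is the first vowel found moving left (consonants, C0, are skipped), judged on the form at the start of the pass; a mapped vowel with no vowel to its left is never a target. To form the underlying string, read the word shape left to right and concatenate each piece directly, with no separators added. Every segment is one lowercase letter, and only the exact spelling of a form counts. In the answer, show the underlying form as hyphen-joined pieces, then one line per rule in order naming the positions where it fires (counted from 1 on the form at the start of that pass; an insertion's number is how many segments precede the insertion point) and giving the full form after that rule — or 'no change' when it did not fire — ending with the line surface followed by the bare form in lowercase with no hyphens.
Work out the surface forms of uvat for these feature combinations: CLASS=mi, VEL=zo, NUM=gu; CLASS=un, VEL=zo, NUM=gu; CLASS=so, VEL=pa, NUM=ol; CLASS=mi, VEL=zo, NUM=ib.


cell CLASS=mi, VEL=zo, NUM=gu:
underlying: a-uvat-pi-so
1. o -> e, u -> i / F C0 _: fires at position(s) 9: auvatpise
2. a, u -> 0 / V _: fires at position(s) 2: avatpise
surface: avatpise

cell CLASS=un, VEL=zo, NUM=gu:
underlying: a-uvat-pi-vi
1. o -> e, u -> i / F C0 _: no change
2. a, u -> 0 / V _: fires at position(s) 2: avatpivi
surface: avatpivi

cell CLASS=so, VEL=pa, NUM=ol:
underlying: s-uvat-ir-u
1. o -> e, u -> i / F C0 _: fires at position(s) 8: suvatiri
2. a, u -> 0 / V _: no change
surface: suvatiri

cell CLASS=mi, VEL=zo, NUM=ib:
underlying: a-uvat-da-so
1. o -> e, u -> i / F C0 _: no change
2. a, u -> 0 / V _: fires at position(s) 2: avatdaso
surface: avatdaso


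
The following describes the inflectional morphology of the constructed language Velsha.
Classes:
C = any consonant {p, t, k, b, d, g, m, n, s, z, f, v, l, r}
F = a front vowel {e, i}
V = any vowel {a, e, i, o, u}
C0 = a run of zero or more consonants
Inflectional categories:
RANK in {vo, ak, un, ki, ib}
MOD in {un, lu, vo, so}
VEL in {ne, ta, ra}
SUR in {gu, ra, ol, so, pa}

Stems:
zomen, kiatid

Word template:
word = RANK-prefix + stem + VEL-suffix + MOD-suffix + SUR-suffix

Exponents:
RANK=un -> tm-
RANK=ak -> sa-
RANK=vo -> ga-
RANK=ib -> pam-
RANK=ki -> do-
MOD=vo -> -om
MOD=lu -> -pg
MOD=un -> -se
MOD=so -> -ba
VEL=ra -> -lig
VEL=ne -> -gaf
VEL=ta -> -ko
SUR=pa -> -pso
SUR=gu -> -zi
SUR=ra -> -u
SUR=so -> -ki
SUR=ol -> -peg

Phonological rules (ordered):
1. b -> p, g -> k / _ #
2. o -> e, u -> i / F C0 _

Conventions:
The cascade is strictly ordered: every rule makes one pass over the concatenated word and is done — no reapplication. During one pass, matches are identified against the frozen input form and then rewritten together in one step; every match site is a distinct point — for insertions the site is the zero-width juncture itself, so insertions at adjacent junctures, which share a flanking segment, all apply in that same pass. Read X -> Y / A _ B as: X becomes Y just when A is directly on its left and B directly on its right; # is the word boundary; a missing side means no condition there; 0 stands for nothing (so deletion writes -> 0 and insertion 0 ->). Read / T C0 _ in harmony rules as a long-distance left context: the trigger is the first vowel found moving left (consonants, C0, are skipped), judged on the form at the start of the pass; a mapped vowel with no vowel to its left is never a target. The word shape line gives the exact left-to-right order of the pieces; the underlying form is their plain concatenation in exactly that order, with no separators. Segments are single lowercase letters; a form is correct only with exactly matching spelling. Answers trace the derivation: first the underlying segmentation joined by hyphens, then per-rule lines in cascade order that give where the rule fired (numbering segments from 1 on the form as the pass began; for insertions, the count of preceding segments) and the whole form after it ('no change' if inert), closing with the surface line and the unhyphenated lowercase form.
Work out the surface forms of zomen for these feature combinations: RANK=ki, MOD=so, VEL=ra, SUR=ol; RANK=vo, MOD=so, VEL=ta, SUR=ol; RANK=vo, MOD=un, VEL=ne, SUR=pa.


cell RANK=ki, MOD=so, VEL=ra, SUR=ol:
underlying: do-zomen-lig-ba-peg
1. b -> p, g -> k / _ #: fires at position(s) 15: dozomenligbapek
2. o -> e, u -> i / F C0 _: no change
surface: dozomenligbapek

cell RANK=vo, MOD=so, VEL=ta, SUR=ol:
underlying: ga-zomen-ko-ba-peg
1. b -> p, g -> k / _ #: fires at position(s) 14: gazomenkobapek
2. o -> e, u -> i / F C0 _: fires at position(s) 9: gazomenkebapek
surface: gazomenkebapek

cell RANK=vo, MOD=un, VEL=ne, SUR=pa:
underlying: ga-zomen-gaf-se-pso
1. b -> p, g -> k / _ #: no change
2. o -> e, u -> i / F C0 _: fires at position(s) 15: gazomengafsepse
surface: gazomengafsepse


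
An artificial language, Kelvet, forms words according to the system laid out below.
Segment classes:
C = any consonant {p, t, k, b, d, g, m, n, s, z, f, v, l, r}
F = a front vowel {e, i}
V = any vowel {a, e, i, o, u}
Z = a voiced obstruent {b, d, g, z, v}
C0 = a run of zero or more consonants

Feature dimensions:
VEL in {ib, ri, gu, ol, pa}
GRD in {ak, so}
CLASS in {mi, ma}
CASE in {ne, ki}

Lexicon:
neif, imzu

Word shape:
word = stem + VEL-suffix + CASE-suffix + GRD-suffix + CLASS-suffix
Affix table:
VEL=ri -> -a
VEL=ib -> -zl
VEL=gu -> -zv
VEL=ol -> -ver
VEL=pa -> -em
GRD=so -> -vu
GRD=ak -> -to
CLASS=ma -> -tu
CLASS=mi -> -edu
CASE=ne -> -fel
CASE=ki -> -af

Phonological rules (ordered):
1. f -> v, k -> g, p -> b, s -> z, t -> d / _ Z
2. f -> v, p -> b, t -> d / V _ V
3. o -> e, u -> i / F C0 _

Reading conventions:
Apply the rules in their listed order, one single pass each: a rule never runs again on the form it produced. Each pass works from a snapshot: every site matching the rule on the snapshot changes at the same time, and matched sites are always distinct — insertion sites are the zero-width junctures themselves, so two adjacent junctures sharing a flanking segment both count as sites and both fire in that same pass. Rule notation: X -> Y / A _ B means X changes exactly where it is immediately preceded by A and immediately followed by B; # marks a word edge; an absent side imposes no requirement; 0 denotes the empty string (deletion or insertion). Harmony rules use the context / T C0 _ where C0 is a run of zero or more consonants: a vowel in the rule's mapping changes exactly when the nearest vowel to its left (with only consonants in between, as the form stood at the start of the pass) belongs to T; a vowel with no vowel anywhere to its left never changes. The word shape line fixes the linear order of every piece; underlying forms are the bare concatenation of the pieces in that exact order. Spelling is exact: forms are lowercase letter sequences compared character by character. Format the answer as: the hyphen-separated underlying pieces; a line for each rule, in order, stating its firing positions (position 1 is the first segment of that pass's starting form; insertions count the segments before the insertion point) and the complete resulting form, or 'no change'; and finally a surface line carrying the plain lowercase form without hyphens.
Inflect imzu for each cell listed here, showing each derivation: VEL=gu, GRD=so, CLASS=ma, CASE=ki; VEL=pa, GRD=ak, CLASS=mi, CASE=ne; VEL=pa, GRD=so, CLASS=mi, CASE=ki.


cell VEL=gu, GRD=so, CLASS=ma, CASE=ki:
underlying: imzu-zv-af-vu-tu
1. f -> v, k -> g, p -> b, s -> z, t -> d / _ Z: fires at position(s) 8: imzuzvavvutu
2. f -> v, p -> b, t -> d / V _ V: fires at position(s) 11: imzuzvavvudu
3. o -> e, u -> i / F C0 _: fires at position(s) 4: imzizvavvudu
surface: imzizvavvudu

cell VEL=pa, GRD=ak, CLASS=mi, CASE=ne:
underlying: imzu-em-fel-to-edu
1. f -> v, k -> g, p -> b, s -> z, t -> d / _ Z: no change
2. f -> v, p -> b, t -> d / V _ V: no change
3. o -> e, u -> i / F C0 _: fires at position(s) 4, 11, 14: imziemfelteedi
surface: imziemfelteedi

cell VEL=pa, GRD=so, CLASS=mi, CASE=ki:
underlying: imzu-em-af-vu-edu
1. f -> v, k -> g, p -> b, s -> z, t -> d / _ Z: fires at position(s) 8: imzuemavvuedu
2. f -> v, p -> b, t -> d / V _ V: no change
3. o -> e, u -> i / F C0 _: fires at position(s) 4, 13: imziemavvuedi
surface: imziemavvuedi
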